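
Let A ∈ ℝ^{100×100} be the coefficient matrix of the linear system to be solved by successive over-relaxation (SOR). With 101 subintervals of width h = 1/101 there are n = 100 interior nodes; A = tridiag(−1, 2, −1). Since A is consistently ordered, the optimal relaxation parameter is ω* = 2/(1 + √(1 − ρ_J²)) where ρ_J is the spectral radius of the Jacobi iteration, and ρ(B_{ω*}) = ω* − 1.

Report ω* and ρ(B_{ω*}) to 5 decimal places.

n=100: λ(B_J) = 1 − λ(A)/2 = cos(kπ/101); k=1 gives ρ_J = 0.99952.
root = sin(π/101) = 0.031100  (since 1−cos² = sin²).
[ω*] 2 ÷ (1 + 0.031100) = 2 ÷ 1.031100 = 1.93968.
At ω = 1.93968 every |λ(B_ω)| = ω−1, so ρ_SOR = 0.93968.

ω* = 1.93968, ρ_SOR = 0.93968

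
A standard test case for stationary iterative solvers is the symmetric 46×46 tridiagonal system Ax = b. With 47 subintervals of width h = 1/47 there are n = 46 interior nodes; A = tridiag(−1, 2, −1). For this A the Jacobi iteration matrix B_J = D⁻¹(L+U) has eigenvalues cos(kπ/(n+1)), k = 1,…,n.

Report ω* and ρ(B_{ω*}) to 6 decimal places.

ω* = 1.874779, ρ_SOR = 0.874779

[ρ_J] n=46: ρ(B_J) = cos(π/(n+1)) = cos(π/47) = 0.997767.
root = sin(π/47) = 0.0667926  (since 1−cos² = sin²).
Young: ω* = 2/(1+√(1−ρ_J²)) = 2/(1+0.0667926) = 2/1.0667926 = 1.874779.
Hence ρ(B_{ω*}) = 1.874779 − 1 = 0.874779.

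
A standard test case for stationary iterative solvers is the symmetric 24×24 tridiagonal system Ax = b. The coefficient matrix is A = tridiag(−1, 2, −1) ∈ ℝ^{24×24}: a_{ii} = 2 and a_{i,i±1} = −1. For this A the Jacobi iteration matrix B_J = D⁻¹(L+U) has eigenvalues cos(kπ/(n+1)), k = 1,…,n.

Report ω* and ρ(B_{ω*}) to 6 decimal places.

ω* = 1.777251, ρ_SOR = 0.777251

ρ_J = max_k |cos(kπ/25)| = cos(π/25) = 0.992115
1 − cos²(π/25) = sin²(π/25) ⇒ √(1−ρ_J²) = sin(π/25) = 0.1253332.
[ω*] 2 ÷ (1 + 0.1253332) = 2 ÷ 1.1253332 = 1.777251.
Hence ρ(B_{ω*}) = 1.777251 − 1 = 0.777251.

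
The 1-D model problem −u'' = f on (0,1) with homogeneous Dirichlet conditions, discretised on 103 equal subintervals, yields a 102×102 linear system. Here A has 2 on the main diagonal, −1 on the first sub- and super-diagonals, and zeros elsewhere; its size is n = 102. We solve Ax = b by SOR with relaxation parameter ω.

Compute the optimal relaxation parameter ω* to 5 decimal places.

ω* = 1.94081

[ρ_J] n=102: ρ(B_J) = cos(π/(n+1)) = cos(π/103) = 0.99953.
√(1−ρ_J²) simplifies to sin(π/103) = 0.030496.
Young: ω* = 2/(1+√(1−ρ_J²)) = 2/(1+0.030496) = 2/1.030496 = 1.94081.
ρ_SOR = ω* − 1 ≈ 0.94081.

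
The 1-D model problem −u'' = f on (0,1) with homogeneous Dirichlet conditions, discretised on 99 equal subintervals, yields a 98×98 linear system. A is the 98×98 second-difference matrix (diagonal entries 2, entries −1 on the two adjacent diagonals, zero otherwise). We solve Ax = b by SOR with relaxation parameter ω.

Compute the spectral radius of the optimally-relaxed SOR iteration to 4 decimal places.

ρ_SOR = 0.9385

With n=98, ρ(Jacobi) = cos(π/99) = 0.9995.
√(1−ρ_J²) = |sin(π/99)| = 0.03173
ω* = 2/(1 + 0.03173) = 2/1.03173 = 1.9385.
[ρ_SOR] ω* − 1 = 0.9385.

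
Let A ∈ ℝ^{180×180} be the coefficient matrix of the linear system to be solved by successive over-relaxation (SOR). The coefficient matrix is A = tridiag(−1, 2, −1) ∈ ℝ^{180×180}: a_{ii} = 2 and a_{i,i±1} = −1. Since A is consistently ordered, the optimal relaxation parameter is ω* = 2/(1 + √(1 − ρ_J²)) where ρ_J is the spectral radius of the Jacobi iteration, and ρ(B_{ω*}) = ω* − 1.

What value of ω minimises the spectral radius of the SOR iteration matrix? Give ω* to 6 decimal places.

B_J for the 180×180 system has eigenvalues cos(kπ/181); ρ_J = cos(π/181) = 0.999849.
1 − cos²(π/181) = sin²(π/181) ⇒ √(1−ρ_J²) = sin(π/181) = 0.0173560.
ω* = 2 / (1 + 0.0173560) = 2 / 1.0173560 ≈ 1.965880.
ρ(B_{ω*}) = ω*−1 = 0.965880

ω* = 1.965880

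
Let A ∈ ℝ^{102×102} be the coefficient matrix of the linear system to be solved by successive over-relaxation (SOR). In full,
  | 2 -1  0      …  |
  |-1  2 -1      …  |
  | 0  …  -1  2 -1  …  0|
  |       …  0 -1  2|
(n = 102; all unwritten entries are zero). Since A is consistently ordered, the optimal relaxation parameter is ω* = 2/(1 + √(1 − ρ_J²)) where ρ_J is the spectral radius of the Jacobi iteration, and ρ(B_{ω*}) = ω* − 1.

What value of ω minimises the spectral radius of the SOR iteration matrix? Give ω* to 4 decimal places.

ω* = 1.9408

spectrum of D⁻¹(L+U) = {cos(kπ/103) : 1≤k≤102}; ρ_J = cos(π/103) = 0.9995.
√(1−ρ_J²) simplifies to sin(π/103) = 0.03050.
Young: ω* = 2/(1+√(1−ρ_J²)) = 2/(1+0.03050) = 2/1.03050 = 1.9408.
Hence ρ(B_{ω*}) = 1.9408 − 1 = 0.9408.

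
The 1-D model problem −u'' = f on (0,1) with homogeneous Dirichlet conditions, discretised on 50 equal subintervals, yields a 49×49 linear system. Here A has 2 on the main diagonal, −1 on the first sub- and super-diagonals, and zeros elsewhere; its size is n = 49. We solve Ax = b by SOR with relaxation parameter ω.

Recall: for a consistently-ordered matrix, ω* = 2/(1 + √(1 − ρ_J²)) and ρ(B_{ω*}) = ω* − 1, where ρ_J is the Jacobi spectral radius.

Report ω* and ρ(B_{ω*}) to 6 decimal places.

ω* = 1.881838, ρ_SOR = 0.881838

ρ_J = max_k |cos(kπ/50)| = cos(π/50) = 0.998027
root = sin(π/50) = 0.0627905  (since 1−cos² = sin²).
So ω* = 2/1.0627905 = 1.881838 (Young).
ρ_SOR = ω* − 1 = 1.881838 − 1 = 0.881838.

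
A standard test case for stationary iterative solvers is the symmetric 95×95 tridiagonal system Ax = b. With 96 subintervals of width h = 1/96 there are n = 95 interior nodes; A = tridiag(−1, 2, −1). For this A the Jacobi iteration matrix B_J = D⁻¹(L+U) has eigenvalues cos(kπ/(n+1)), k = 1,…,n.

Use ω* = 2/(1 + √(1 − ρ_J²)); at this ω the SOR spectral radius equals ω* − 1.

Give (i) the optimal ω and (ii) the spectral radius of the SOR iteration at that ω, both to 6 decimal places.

ω* = 1.936635, ρ_SOR = 0.936635

[ρ_J] n=95: ρ(B_J) = cos(π/(n+1)) = cos(π/96) = 0.999465.
root = sin(π/96) = 0.0327191  (since 1−cos² = sin²).
ω* = 2/(1 + 0.0327191) = 2/1.0327191 = 1.936635.
[ρ_SOR] ω* − 1 = 0.936635.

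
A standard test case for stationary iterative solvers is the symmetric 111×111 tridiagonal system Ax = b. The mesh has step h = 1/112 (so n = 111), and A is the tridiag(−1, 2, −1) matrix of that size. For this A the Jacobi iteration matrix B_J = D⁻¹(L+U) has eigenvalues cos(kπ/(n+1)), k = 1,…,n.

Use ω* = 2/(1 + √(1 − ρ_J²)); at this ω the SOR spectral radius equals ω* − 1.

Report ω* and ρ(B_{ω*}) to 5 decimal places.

n=111: λ(B_J) = 1 − λ(A)/2 = cos(kπ/112); k=1 gives ρ_J = 0.99961.
√(1−ρ_J²) simplifies to sin(π/112) = 0.028046.
ω* = 2 / (1 + 0.028046) = 2 / 1.028046 ≈ 1.94544.
Hence ρ(B_{ω*}) = 1.94544 − 1 = 0.94544.

ω* = 1.94544, ρ_SOR = 0.94544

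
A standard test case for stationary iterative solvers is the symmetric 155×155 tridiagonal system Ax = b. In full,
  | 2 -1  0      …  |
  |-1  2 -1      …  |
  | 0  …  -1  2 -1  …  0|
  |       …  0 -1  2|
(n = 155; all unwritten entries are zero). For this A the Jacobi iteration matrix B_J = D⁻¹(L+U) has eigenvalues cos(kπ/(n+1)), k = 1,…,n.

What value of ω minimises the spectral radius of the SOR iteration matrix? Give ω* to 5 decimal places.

n=155: λ(B_J) = 1 − λ(A)/2 = cos(kπ/156); k=1 gives ρ_J = 0.99980.
√(1−ρ_J²) simplifies to sin(π/156) = 0.020137.
Then 2/(1+√(1−ρ_J²)) = 2/(1+0.020137); ω* = 2/1.020137 = 1.96052.
[ρ_SOR] ω* − 1 = 0.96052.

ω* = 1.96052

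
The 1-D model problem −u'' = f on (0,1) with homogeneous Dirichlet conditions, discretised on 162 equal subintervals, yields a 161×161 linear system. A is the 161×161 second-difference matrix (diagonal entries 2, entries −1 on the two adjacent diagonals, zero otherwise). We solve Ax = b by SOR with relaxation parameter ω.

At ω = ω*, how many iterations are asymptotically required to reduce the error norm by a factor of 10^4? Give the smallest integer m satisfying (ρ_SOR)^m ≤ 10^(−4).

m = 238

With n=161, ρ(Jacobi) = cos(π/162) = 0.9998120.
√(1 − cos²(π/162)) = sin(π/162) ≈ 0.0193913.
Then 2/(1+√(1−ρ_J²)) = 2/(1+0.0193913); ω* = 2/1.0193913 = 1.9619551.
ρ(B_{ω*}) = ω*−1 = 0.9619551
m ≥ 4·ln10 / (−ln 0.9619551) = 237.456; smallest integer m = 238.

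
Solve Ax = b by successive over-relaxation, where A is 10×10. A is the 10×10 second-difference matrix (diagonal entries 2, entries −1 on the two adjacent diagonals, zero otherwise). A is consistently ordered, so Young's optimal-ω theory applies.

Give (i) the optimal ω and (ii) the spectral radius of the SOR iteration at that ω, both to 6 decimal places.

ω* = 1.560388, ρ_SOR = 0.560388

[ρ_J] n=10: ρ(B_J) = cos(π/(n+1)) = cos(π/11) = 0.959493.
1 − cos²(π/11) = sin²(π/11) ⇒ √(1−ρ_J²) = sin(π/11) = 0.2817326.
Young: ω* = 2/(1+√(1−ρ_J²)) = 2/(1+0.2817326) = 2/1.2817326 = 1.560388.
At ω = 1.560388 every |λ(B_ω)| = ω−1, so ρ_SOR = 0.560388.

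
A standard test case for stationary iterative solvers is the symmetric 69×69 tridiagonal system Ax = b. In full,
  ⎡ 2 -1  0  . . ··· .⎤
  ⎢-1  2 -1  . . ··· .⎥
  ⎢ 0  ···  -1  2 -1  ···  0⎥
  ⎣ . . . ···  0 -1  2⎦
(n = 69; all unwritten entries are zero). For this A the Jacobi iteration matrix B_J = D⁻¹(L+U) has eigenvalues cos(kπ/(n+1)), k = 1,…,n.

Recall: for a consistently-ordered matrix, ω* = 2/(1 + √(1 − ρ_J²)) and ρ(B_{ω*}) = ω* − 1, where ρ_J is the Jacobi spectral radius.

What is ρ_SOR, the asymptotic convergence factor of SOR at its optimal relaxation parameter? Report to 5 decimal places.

½·tridiag(1,0,1) at n=69: λ_k = cos(kπ/70); max |λ| at k=1 ⇒ ρ_J = cos(π/70) ≈ 0.99899.
root = sin(π/70) = 0.044865  (since 1−cos² = sin²).
ω* = 2/(1+0.044865) = 1.91412
At ω = 1.91412 every |λ(B_ω)| = ω−1, so ρ_SOR = 0.91412.

ρ_SOR = 0.91412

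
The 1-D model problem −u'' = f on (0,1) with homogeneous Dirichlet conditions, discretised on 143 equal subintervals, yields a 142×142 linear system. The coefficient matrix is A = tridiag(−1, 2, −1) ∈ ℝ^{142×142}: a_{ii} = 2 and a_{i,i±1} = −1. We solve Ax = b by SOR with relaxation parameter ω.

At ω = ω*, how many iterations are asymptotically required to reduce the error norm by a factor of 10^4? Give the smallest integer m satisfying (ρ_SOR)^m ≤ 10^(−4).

With n=142, ρ(Jacobi) = cos(π/143) = 0.9997587.
√(1 − cos²(π/143)) = sin(π/143) ≈ 0.0219674.
Then 2/(1+√(1−ρ_J²)) = 2/(1+0.0219674); ω* = 2/1.0219674 = 1.9570096.
[ρ_SOR] ω* − 1 = 0.9570096.
Need (0.9570096)^m ≤ 10^(−4): m ≥ 4·ln10/|ln 0.9570096| = 9.21034/0.0439419 = 209.603 ⇒ m = 210.

m = 210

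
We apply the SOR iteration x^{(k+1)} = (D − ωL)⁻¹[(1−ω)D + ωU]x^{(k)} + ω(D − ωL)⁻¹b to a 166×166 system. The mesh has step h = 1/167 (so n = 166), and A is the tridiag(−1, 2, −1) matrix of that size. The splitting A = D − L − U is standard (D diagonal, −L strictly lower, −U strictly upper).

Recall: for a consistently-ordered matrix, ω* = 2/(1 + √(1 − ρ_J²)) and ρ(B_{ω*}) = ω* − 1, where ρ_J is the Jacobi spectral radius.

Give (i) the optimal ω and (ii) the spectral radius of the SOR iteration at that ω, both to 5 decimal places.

ω* = 1.96307, ρ_SOR = 0.96307

[ρ_J] n=166: ρ(B_J) = cos(π/(n+1)) = cos(π/167) = 0.99982.
√(1 − cos²(π/167)) = sin(π/167) ≈ 0.018811.
ω* = 2/(1 + 0.018811) = 2/1.018811 = 1.96307.
ρ_SOR = ω* − 1 ≈ 0.96307.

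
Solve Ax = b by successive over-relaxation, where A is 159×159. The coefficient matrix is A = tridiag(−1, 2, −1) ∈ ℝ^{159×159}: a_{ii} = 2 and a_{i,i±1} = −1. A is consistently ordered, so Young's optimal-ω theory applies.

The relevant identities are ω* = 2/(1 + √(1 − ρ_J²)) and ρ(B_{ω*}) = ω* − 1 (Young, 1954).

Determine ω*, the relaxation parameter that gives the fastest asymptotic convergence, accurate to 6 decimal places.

ω* = 1.961489

spectrum of D⁻¹(L+U) = {cos(kπ/160) : 1≤k≤159}; ρ_J = cos(π/160) = 0.999807.
1 − cos²(π/160) = sin²(π/160) ⇒ √(1−ρ_J²) = sin(π/160) = 0.0196337.
ω* = 2/(1 + 0.0196337) = 2/1.0196337 = 1.961489.
and ρ(B_{ω*}) = 1.961489 − 1 = 0.961489.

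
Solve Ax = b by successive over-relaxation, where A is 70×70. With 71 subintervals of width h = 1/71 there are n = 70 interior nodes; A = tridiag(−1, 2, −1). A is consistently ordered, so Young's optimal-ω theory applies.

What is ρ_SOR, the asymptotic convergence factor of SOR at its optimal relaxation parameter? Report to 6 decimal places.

With n=70, ρ(Jacobi) = cos(π/71) = 0.999021.
1 − cos²(π/71) = sin²(π/71) ⇒ √(1−ρ_J²) = sin(π/71) = 0.0442333.
Young: ω* = 2/(1+√(1−ρ_J²)) = 2/(1+0.0442333) = 2/1.0442333 = 1.915281.
At ω = 1.915281 every |λ(B_ω)| = ω−1, so ρ_SOR = 0.915281.

ρ_SOR = 0.915281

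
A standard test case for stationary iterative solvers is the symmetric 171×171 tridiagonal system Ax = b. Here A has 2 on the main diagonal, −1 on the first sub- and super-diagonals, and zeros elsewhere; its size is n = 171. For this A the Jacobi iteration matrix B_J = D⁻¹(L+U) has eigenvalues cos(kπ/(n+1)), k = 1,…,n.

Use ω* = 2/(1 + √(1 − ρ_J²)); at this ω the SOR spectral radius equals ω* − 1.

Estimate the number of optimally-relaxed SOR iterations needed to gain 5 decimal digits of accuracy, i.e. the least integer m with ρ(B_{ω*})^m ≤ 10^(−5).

spectrum of D⁻¹(L+U) = {cos(kπ/172) : 1≤k≤171}; ρ_J = cos(π/172) = 0.9998332.
√(1−ρ_J²) simplifies to sin(π/172) = 0.0182641.
Then 2/(1+√(1−ρ_J²)) = 2/(1+0.0182641); ω* = 2/1.0182641 = 1.9641270.
ρ_SOR = ω* − 1 = 1.9641270 − 1 = 0.9641270.
Need (0.9641270)^m ≤ 10^(−5): m ≥ 5·ln10/|ln 0.9641270| = 11.5129/0.0365323 = 315.143 ⇒ m = 316.

m = 316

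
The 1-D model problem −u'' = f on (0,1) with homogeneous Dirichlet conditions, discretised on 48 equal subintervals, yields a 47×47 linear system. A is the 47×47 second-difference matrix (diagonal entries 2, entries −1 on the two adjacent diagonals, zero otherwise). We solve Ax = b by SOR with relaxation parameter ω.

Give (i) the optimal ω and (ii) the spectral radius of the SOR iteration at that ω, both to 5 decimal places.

ω* = 1.87722, ρ_SOR = 0.87722

ρ_J = max_k |cos(kπ/48)| = cos(π/48) = 0.99786
√(1−ρ_J²) simplifies to sin(π/48) = 0.065403.
ω* = 2 / (1 + 0.065403) = 2 / 1.065403 ≈ 1.87722.
Hence ρ(B_{ω*}) = 1.87722 − 1 = 0.87722.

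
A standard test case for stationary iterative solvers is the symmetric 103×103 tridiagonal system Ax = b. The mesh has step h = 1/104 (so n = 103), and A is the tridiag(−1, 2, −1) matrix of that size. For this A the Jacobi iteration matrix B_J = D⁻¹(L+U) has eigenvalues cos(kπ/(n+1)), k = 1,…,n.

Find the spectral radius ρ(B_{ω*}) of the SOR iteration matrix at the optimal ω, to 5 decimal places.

ρ_SOR = 0.94136

B_J for the 103×103 system has eigenvalues cos(kπ/104); ρ_J = cos(π/104) = 0.99954.
√(1−ρ_J²) = |sin(π/104)| = 0.030203
ω* = 2 / (1 + 0.030203) = 2 / 1.030203 ≈ 1.94136.
ρ_SOR = ω* − 1 ≈ 0.94136.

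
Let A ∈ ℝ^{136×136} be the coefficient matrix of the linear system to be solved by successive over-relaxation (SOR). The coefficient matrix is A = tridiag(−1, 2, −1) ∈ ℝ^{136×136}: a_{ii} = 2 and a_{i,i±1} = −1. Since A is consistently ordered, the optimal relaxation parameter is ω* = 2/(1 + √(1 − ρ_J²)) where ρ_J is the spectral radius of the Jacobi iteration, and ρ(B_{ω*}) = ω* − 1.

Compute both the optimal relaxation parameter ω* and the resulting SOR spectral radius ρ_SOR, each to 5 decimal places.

n=136: λ(B_J) = 1 − λ(A)/2 = cos(kπ/137); k=1 gives ρ_J = 0.99974.
√(1−ρ_J²) = |sin(π/137)| = 0.022929
Young: ω* = 2/(1+√(1−ρ_J²)) = 2/(1+0.022929) = 2/1.022929 = 1.95517.
and ρ(B_{ω*}) = 1.95517 − 1 = 0.95517.

ω* = 1.95517, ρ_SOR = 0.95517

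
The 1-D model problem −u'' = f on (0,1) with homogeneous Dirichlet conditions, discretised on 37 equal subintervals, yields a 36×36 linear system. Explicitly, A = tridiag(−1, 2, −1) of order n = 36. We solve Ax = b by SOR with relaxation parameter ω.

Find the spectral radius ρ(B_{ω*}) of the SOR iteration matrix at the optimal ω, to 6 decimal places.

ρ_SOR = 0.843648

spectrum of D⁻¹(L+U) = {cos(kπ/37) : 1≤k≤36}; ρ_J = cos(π/37) = 0.996397.
√(1−ρ_J²) = |sin(π/37)| = 0.0848059
Young: ω* = 2/(1+√(1−ρ_J²)) = 2/(1+0.0848059) = 2/1.0848059 = 1.843648.
ρ(B_{ω*}) = ω*−1 = 0.843648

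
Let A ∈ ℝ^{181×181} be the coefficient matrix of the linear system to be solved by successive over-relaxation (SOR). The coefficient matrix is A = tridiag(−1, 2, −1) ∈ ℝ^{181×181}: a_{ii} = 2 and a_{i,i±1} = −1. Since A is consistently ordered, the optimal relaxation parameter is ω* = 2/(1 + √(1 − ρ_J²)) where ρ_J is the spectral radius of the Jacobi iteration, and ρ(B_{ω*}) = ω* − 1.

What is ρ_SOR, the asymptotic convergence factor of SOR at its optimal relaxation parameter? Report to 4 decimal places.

n=181: λ(B_J) = 1 − λ(A)/2 = cos(kπ/182); k=1 gives ρ_J = 0.9999.
√(1−ρ_J²) = |sin(π/182)| = 0.01726
Then 2/(1+√(1−ρ_J²)) = 2/(1+0.01726); ω* = 2/1.01726 = 1.9661.
At ω = 1.9661 every |λ(B_ω)| = ω−1, so ρ_SOR = 0.9661.

ρ_SOR = 0.9661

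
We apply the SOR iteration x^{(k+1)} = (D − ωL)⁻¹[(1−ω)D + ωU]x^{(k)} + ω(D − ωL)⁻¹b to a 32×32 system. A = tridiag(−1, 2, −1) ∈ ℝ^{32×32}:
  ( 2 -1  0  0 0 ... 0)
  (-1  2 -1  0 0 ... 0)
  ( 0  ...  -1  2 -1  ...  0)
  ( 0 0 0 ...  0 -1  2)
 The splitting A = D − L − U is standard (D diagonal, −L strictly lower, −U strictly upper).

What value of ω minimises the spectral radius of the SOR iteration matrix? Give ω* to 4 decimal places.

ω* = 1.8264

[ρ_J] n=32: ρ(B_J) = cos(π/(n+1)) = cos(π/33) = 0.9955.
root = sin(π/33) = 0.09506  (since 1−cos² = sin²).
Young: ω* = 2/(1+√(1−ρ_J²)) = 2/(1+0.09506) = 2/1.09506 = 1.8264.
[ρ_SOR] ω* − 1 = 0.8264.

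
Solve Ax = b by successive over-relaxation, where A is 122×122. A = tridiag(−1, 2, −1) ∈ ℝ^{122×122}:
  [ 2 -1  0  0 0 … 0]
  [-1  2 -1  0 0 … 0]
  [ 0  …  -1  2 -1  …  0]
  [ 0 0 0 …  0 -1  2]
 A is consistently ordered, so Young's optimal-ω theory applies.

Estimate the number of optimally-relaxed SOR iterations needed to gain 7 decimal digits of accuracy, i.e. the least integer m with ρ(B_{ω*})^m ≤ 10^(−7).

m = 316

B_J for the 122×122 system has eigenvalues cos(kπ/123); ρ_J = cos(π/123) = 0.9996738.
√(1−ρ_J²) = |sin(π/123)| = 0.0255386
Young: ω* = 2/(1+√(1−ρ_J²)) = 2/(1+0.0255386) = 2/1.0255386 = 1.9501948.
ρ_SOR = ω* − 1 = 1.9501948 − 1 = 0.9501948.
ρ_SOR^m ≤ 10^(−7) ⇔ m ≥ 7·ln10/(−ln 0.9501948) = 16.1181/0.0510883 = 315.495; m = ⌈315.495⌉ = 316.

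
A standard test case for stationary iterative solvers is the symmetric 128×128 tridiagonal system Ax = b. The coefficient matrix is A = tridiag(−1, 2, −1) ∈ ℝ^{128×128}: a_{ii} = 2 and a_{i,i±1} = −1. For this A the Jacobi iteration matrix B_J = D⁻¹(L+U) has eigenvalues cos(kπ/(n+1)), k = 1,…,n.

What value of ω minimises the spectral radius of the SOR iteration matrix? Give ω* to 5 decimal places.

ρ_J = max_k |cos(kπ/129)| = cos(π/129) = 0.99970
√(1−ρ_J²) simplifies to sin(π/129) = 0.024351.
ω* = 2 / (1 + 0.024351) = 2 / 1.024351 ≈ 1.95246.
and ρ(B_{ω*}) = 1.95246 − 1 = 0.95246.

ω* = 1.95246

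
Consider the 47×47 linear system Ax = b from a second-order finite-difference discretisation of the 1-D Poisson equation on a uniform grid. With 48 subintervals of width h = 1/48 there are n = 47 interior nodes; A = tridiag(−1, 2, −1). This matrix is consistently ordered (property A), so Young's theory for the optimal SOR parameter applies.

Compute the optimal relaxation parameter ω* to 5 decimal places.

ω* = 1.87722

B_J for the 47×47 system has eigenvalues cos(kπ/48); ρ_J = cos(π/48) = 0.99786.
1 − cos²(π/48) = sin²(π/48) ⇒ √(1−ρ_J²) = sin(π/48) = 0.065403.
ω* = 2/(1+0.065403) = 1.87722
ρ_SOR = ω* − 1 = 1.87722 − 1 = 0.87722.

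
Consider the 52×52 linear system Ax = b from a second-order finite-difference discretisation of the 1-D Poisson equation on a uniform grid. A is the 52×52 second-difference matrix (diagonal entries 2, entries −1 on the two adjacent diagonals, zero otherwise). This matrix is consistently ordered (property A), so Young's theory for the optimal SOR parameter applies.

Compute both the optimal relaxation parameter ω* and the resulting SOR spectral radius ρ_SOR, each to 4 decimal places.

n=52: λ(B_J) = 1 − λ(A)/2 = cos(kπ/53); k=1 gives ρ_J = 0.9982.
√(1 − cos²(π/53)) = sin(π/53) ≈ 0.05924.
ω* = 2/(1+0.05924) = 1.8881
ρ(B_{ω*}) = ω*−1 = 0.8881

ω* = 1.8881, ρ_SOR = 0.8881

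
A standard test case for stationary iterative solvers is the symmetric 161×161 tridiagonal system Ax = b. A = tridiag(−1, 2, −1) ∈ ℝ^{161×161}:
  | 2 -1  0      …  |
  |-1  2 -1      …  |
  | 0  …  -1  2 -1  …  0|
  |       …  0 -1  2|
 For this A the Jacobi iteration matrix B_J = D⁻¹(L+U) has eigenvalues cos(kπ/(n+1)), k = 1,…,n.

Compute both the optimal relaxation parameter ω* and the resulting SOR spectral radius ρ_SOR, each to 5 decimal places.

[ρ_J] n=161: ρ(B_J) = cos(π/(n+1)) = cos(π/162) = 0.99981.
root = sin(π/162) = 0.019391  (since 1−cos² = sin²).
Young: ω* = 2/(1+√(1−ρ_J²)) = 2/(1+0.019391) = 2/1.019391 = 1.96196.
ρ_SOR = ω* − 1 ≈ 0.96196.

ω* = 1.96196, ρ_SOR = 0.96196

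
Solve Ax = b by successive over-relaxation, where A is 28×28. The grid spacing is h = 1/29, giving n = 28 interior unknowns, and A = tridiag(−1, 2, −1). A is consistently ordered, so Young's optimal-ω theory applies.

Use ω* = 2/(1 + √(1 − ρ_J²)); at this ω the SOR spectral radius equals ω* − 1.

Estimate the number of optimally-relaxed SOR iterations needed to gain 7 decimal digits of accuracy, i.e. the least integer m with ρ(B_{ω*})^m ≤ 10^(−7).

m = 75

½·tridiag(1,0,1) at n=28: λ_k = cos(kπ/29); max |λ| at k=1 ⇒ ρ_J = cos(π/29) ≈ 0.9941380.
√(1 − cos²(π/29)) = sin(π/29) ≈ 0.1081190.
ω* = 2/(1 + 0.1081190) = 2/1.1081190 = 1.8048603.
ρ_SOR = ω* − 1 = 1.8048603 − 1 = 0.8048603.
(0.8048603)^m ≤ 10^{−7}  ⇒  m·ln(0.8048603) ≤ −7·ln10  ⇒  m ≥ 74.247  ⇒  m = 75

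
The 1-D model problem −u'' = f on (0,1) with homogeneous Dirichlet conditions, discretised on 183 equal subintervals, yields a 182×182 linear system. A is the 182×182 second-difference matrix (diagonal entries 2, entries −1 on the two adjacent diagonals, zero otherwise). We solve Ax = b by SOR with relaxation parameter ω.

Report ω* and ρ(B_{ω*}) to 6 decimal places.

n=182: λ(B_J) = 1 − λ(A)/2 = cos(kπ/183); k=1 gives ρ_J = 0.999853.
√(1−ρ_J²) simplifies to sin(π/183) = 0.0171663.
Young: ω* = 2/(1+√(1−ρ_J²)) = 2/(1+0.0171663) = 2/1.0171663 = 1.966247.
Hence ρ(B_{ω*}) = 1.966247 − 1 = 0.966247.

ω* = 1.966247, ρ_SOR = 0.966247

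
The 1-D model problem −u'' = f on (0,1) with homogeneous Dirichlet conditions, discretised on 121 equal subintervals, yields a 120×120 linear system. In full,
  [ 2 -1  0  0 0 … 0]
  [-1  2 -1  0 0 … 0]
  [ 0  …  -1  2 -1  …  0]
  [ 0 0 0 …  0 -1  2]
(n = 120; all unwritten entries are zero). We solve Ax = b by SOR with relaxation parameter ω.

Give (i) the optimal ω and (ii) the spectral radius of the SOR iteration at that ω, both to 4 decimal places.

ω* = 1.9494, ρ_SOR = 0.9494

With n=120, ρ(Jacobi) = cos(π/121) = 0.9997.
root = sin(π/121) = 0.02596  (since 1−cos² = sin²).
ω* = 2/(1+0.02596) = 1.9494
ρ(B_{ω*}) = ω*−1 = 0.9494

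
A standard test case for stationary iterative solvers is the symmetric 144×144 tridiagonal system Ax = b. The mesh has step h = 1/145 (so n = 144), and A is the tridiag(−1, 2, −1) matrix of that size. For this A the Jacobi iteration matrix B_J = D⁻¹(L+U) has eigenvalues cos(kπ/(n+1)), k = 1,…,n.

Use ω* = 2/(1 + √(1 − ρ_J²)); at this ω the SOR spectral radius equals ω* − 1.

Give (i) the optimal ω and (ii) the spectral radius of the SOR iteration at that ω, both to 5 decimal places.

ω* = 1.95759, ρ_SOR = 0.95759

½·tridiag(1,0,1) at n=144: λ_k = cos(kπ/145); max |λ| at k=1 ⇒ ρ_J = cos(π/145) ≈ 0.99977.
√(1−ρ_J²) simplifies to sin(π/145) = 0.021664.
ω* = 2/(1 + 0.021664) = 2/1.021664 = 1.95759.
At ω = 1.95759 every |λ(B_ω)| = ω−1, so ρ_SOR = 0.95759.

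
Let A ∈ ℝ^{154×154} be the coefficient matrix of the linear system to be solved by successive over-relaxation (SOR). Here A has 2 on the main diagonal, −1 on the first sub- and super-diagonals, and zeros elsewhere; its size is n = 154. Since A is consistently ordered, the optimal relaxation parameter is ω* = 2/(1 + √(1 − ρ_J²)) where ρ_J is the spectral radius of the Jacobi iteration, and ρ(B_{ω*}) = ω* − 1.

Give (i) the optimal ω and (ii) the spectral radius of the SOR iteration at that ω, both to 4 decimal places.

ω* = 1.9603, ρ_SOR = 0.9603

ρ_J = max_k |cos(kπ/155)| = cos(π/155) = 0.9998
√(1−ρ_J²) simplifies to sin(π/155) = 0.02027.
[ω*] 2 ÷ (1 + 0.02027) = 2 ÷ 1.02027 = 1.9603.
ρ_SOR = ω* − 1 = 1.9603 − 1 = 0.9603.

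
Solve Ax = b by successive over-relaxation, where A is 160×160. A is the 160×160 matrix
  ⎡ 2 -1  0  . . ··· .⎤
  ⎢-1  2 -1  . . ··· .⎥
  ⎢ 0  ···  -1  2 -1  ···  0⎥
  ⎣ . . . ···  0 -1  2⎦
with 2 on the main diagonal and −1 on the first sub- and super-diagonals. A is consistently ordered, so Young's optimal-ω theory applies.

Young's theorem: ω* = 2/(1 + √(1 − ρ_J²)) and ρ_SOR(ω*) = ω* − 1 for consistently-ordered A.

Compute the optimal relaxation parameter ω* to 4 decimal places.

[ρ_J] n=160: ρ(B_J) = cos(π/(n+1)) = cos(π/161) = 0.9998.
√(1 − cos²(π/161)) = sin(π/161) ≈ 0.01951.
ω* = 2/(1 + 0.01951) = 2/1.01951 = 1.9617.
ρ(B_{ω*}) = ω*−1 = 0.9617

ω* = 1.9617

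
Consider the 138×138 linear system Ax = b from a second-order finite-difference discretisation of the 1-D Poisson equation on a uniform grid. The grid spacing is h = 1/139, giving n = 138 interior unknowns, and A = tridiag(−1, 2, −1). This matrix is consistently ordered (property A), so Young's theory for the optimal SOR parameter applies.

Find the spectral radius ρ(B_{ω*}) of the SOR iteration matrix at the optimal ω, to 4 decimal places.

ρ_SOR = 0.9558

[ρ_J] n=138: ρ(B_J) = cos(π/(n+1)) = cos(π/139) = 0.9997.
√(1−ρ_J²) simplifies to sin(π/139) = 0.02260.
So ω* = 2/1.02260 = 1.9558 (Young).
and ρ(B_{ω*}) = 1.9558 − 1 = 0.9558.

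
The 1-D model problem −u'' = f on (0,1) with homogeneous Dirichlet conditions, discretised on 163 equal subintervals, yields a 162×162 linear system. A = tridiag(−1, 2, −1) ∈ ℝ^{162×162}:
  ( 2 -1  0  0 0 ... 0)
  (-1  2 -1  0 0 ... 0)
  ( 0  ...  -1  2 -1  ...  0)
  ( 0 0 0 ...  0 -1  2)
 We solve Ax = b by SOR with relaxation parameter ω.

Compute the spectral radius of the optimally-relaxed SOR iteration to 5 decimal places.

ρ_SOR = 0.96218

½·tridiag(1,0,1) at n=162: λ_k = cos(kπ/163); max |λ| at k=1 ⇒ ρ_J = cos(π/163) ≈ 0.99981.
1 − cos²(π/163) = sin²(π/163) ⇒ √(1−ρ_J²) = sin(π/163) = 0.019272.
Young: ω* = 2/(1+√(1−ρ_J²)) = 2/(1+0.019272) = 2/1.019272 = 1.96218.
Hence ρ(B_{ω*}) = 1.96218 − 1 = 0.96218.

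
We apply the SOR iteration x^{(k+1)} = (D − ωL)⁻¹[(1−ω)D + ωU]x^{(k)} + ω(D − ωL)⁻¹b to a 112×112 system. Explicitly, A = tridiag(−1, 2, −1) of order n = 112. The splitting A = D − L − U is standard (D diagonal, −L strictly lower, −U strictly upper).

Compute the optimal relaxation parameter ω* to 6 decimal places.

ω* = 1.945907

spectrum of D⁻¹(L+U) = {cos(kπ/113) : 1≤k≤112}; ρ_J = cos(π/113) = 0.999614.
√(1 − cos²(π/113)) = sin(π/113) ≈ 0.0277981.
Young: ω* = 2/(1+√(1−ρ_J²)) = 2/(1+0.0277981) = 2/1.0277981 = 1.945907.
ρ_SOR = ω* − 1 ≈ 0.945907.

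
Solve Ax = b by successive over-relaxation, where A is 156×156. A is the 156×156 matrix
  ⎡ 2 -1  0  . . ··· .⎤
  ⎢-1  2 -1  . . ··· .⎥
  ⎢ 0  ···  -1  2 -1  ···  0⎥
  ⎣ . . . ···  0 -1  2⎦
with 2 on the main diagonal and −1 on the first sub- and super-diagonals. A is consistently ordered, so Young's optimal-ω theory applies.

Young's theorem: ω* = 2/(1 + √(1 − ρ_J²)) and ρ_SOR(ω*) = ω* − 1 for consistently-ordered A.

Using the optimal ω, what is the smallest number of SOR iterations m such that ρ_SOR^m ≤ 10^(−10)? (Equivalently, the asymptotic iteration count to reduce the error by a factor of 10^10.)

B_J for the 156×156 system has eigenvalues cos(kπ/157); ρ_J = cos(π/157) = 0.9997998.
1 − cos²(π/157) = sin²(π/157) ⇒ √(1−ρ_J²) = sin(π/157) = 0.0200088.
ω* = 2 / (1 + 0.0200088) = 2 / 1.0200088 ≈ 1.9607674.
ρ_SOR = ω* − 1 = 1.9607674 − 1 = 0.9607674.
m ≥ 10·ln10 / (−ln 0.9607674) = 575.318; smallest integer m = 576.

m = 576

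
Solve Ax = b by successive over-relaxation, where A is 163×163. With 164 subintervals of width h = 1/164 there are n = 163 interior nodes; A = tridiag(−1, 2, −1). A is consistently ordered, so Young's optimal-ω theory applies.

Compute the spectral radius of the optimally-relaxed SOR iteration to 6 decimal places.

ρ_SOR = 0.962410

½·tridiag(1,0,1) at n=163: λ_k = cos(kπ/164); max |λ| at k=1 ⇒ ρ_J = cos(π/164) ≈ 0.999817.
root = sin(π/164) = 0.0191549  (since 1−cos² = sin²).
Young: ω* = 2/(1+√(1−ρ_J²)) = 2/(1+0.0191549) = 2/1.0191549 = 1.962410.
[ρ_SOR] ω* − 1 = 0.962410.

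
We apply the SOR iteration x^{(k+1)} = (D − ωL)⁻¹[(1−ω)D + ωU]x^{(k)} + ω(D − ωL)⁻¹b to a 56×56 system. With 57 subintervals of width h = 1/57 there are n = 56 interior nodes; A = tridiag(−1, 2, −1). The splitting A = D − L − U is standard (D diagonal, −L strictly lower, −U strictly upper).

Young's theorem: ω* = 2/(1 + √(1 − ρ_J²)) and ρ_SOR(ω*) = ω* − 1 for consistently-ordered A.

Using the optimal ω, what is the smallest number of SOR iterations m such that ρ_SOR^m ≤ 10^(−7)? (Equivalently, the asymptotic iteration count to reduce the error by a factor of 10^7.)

ρ_J = max_k |cos(kπ/57)| = cos(π/57) = 0.9984815
√(1 − cos²(π/57)) = sin(π/57) ≈ 0.0550878.
ω* = 2 / (1 + 0.0550878) = 2 / 1.0550878 ≈ 1.8955768.
ρ_SOR = ω* − 1 = 1.8955768 − 1 = 0.8955768.
(0.8955768)^m ≤ 10^{−7}  ⇒  m·ln(0.8955768) ≤ −7·ln10  ⇒  m ≥ 146.147  ⇒  m = 147

m = 147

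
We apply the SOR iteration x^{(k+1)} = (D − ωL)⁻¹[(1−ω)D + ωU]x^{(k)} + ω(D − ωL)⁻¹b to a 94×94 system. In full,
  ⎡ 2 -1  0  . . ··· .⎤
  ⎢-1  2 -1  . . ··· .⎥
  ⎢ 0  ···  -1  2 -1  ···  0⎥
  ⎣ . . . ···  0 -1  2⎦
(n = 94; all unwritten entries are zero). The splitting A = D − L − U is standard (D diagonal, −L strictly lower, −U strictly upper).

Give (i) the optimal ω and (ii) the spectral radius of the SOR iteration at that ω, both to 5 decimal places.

ω* = 1.93599, ρ_SOR = 0.93599

With n=94, ρ(Jacobi) = cos(π/95) = 0.99945.
1 − cos²(π/95) = sin²(π/95) ⇒ √(1−ρ_J²) = sin(π/95) = 0.033063.
Then 2/(1+√(1−ρ_J²)) = 2/(1+0.033063); ω* = 2/1.033063 = 1.93599.
and ρ(B_{ω*}) = 1.93599 − 1 = 0.93599.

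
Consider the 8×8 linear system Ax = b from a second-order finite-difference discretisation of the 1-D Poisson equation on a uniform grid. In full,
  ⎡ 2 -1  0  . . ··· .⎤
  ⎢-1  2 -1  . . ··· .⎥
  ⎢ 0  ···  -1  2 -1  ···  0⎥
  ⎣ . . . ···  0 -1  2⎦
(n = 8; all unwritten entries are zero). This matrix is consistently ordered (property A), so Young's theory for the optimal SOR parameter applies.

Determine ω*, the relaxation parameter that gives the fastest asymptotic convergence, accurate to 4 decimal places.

½·tridiag(1,0,1) at n=8: λ_k = cos(kπ/9); max |λ| at k=1 ⇒ ρ_J = cos(π/9) ≈ 0.9397.
√(1−ρ_J²) simplifies to sin(π/9) = 0.34202.
Then 2/(1+√(1−ρ_J²)) = 2/(1+0.34202); ω* = 2/1.34202 = 1.4903.
and ρ(B_{ω*}) = 1.4903 − 1 = 0.4903.

ω* = 1.4903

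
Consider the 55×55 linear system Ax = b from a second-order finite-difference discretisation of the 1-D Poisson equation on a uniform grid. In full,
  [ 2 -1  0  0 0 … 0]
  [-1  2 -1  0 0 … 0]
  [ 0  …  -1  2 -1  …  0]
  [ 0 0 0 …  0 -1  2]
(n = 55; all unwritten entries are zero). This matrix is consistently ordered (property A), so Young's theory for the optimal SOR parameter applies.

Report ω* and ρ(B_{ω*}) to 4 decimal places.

ω* = 1.8938, ρ_SOR = 0.8938

With n=55, ρ(Jacobi) = cos(π/56) = 0.9984.
√(1−ρ_J²) simplifies to sin(π/56) = 0.05607.
ω* = 2 / (1 + 0.05607) = 2 / 1.05607 ≈ 1.8938.
and ρ(B_{ω*}) = 1.8938 − 1 = 0.8938.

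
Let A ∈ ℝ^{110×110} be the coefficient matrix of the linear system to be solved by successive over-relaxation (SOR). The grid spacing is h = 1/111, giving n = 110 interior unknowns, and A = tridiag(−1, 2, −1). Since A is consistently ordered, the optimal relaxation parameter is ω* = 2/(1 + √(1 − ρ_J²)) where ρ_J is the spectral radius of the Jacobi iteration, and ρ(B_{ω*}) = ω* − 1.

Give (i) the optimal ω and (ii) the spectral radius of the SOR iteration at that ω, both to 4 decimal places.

ω* = 1.9450, ρ_SOR = 0.9450

ρ_J = max_k |cos(kπ/111)| = cos(π/111) = 0.9996
1 − cos²(π/111) = sin²(π/111) ⇒ √(1−ρ_J²) = sin(π/111) = 0.02830.
So ω* = 2/1.02830 = 1.9450 (Young).
ρ_SOR = ω* − 1 = 1.9450 − 1 = 0.9450.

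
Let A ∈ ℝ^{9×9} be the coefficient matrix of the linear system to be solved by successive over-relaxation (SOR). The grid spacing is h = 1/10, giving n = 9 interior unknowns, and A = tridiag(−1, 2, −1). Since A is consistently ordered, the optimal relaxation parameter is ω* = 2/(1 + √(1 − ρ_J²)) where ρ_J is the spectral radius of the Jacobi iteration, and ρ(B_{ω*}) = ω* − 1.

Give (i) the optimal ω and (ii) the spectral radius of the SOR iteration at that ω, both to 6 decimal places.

[ρ_J] n=9: ρ(B_J) = cos(π/(n+1)) = cos(π/10) = 0.951057.
√(1−ρ_J²) = |sin(π/10)| = 0.3090170
ω* = 2/(1 + 0.3090170) = 2/1.3090170 = 1.527864.
and ρ(B_{ω*}) = 1.527864 − 1 = 0.527864.

ω* = 1.527864, ρ_SOR = 0.527864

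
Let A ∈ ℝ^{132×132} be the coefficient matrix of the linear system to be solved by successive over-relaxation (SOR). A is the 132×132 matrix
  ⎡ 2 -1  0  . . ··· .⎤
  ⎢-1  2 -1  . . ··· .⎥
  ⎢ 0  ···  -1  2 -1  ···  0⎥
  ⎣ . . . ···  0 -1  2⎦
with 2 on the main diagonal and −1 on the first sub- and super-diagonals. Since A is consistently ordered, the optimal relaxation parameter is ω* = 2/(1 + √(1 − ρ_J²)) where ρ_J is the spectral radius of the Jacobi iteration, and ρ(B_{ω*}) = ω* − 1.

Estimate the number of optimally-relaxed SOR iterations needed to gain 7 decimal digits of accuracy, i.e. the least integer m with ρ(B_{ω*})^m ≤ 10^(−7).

m = 342

B_J for the 132×132 system has eigenvalues cos(kπ/133); ρ_J = cos(π/133) = 0.9997210.
√(1 − cos²(π/133)) = sin(π/133) ≈ 0.0236188.
ω* = 2/(1+0.0236188) = 1.9538524
ρ_SOR = ω* − 1 ≈ 0.9538524.
(0.9538524)^m ≤ 10^{−7}  ⇒  m·ln(0.9538524) ≤ −7·ln10  ⇒  m ≥ 341.151  ⇒  m = 342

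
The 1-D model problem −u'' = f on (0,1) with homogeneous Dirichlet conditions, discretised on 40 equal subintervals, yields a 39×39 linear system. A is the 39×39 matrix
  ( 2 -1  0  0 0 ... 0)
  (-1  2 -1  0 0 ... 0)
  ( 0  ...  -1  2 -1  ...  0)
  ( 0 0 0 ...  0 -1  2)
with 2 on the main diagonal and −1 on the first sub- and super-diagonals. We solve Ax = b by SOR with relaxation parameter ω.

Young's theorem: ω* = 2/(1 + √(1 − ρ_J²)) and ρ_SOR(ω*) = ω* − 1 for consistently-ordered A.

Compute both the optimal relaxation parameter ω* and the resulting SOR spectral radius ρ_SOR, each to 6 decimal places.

ω* = 1.854498, ρ_SOR = 0.854498

[ρ_J] n=39: ρ(B_J) = cos(π/(n+1)) = cos(π/40) = 0.996917.
√(1 − cos²(π/40)) = sin(π/40) ≈ 0.0784591.
Young: ω* = 2/(1+√(1−ρ_J²)) = 2/(1+0.0784591) = 2/1.0784591 = 1.854498.
At ω = 1.854498 every |λ(B_ω)| = ω−1, so ρ_SOR = 0.854498.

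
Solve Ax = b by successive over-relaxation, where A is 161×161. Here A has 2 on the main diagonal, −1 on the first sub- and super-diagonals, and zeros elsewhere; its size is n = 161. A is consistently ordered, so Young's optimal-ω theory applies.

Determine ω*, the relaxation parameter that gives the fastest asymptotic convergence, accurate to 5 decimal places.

ω* = 1.96196

With n=161, ρ(Jacobi) = cos(π/162) = 0.99981.
√(1 − cos²(π/162)) = sin(π/162) ≈ 0.019391.
[ω*] 2 ÷ (1 + 0.019391) = 2 ÷ 1.019391 = 1.96196.
ρ(B_{ω*}) = ω*−1 = 0.96196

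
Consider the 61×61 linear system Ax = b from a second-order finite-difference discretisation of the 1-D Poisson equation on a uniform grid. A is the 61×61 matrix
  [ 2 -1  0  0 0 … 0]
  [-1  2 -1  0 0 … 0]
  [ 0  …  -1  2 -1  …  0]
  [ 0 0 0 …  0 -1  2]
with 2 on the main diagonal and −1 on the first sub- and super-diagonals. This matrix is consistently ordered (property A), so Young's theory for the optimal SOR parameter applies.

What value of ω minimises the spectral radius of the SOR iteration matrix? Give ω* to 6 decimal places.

ω* = 1.903585

With n=61, ρ(Jacobi) = cos(π/62) = 0.998717.
√(1 − cos²(π/62)) = sin(π/62) ≈ 0.0506492.
ω* = 2/(1+0.0506492) = 1.903585
and ρ(B_{ω*}) = 1.903585 − 1 = 0.903585.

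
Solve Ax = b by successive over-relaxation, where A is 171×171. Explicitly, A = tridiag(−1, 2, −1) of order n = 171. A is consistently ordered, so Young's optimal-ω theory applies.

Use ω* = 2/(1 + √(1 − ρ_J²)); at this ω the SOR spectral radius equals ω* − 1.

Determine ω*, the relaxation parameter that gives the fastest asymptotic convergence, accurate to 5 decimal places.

B_J for the 171×171 system has eigenvalues cos(kπ/172); ρ_J = cos(π/172) = 0.99983.
root = sin(π/172) = 0.018264  (since 1−cos² = sin²).
ω* = 2/(1+0.018264) = 1.96413
At ω = 1.96413 every |λ(B_ω)| = ω−1, so ρ_SOR = 0.96413.

ω* = 1.96413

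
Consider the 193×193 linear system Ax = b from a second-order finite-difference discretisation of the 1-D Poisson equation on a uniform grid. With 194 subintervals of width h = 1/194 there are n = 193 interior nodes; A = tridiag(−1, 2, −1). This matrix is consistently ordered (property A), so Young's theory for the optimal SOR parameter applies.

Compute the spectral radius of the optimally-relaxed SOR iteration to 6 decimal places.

ρ_SOR = 0.968130

ρ_J = max_k |cos(kπ/194)| = cos(π/194) = 0.999869
√(1 − cos²(π/194)) = sin(π/194) ≈ 0.0161931.
ω* = 2/(1+0.0161931) = 1.968130
ρ(B_{ω*}) = ω*−1 = 0.968130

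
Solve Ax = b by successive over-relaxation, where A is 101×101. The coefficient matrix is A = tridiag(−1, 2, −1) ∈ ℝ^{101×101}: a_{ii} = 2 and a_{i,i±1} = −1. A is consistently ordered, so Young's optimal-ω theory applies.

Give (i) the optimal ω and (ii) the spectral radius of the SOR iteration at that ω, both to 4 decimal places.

ω* = 1.9402, ρ_SOR = 0.9402

spectrum of D⁻¹(L+U) = {cos(kπ/102) : 1≤k≤101}; ρ_J = cos(π/102) = 0.9995.
√(1−ρ_J²) simplifies to sin(π/102) = 0.03080.
ω* = 2 / (1 + 0.03080) = 2 / 1.03080 ≈ 1.9402.
At ω = 1.9402 every |λ(B_ω)| = ω−1, so ρ_SOR = 0.9402.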